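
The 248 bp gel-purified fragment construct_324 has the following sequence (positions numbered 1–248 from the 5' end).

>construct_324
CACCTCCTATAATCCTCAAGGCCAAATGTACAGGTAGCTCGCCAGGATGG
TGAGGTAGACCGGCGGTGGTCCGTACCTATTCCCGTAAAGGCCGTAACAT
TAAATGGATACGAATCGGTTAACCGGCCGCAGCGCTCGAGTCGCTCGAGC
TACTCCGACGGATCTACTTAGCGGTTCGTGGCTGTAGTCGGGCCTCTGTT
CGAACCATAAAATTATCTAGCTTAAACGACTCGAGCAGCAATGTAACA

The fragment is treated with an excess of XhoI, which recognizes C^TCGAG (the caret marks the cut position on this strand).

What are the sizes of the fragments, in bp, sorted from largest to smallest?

135, 86, 18, 9 bp

XhoI sites (CTCGAG) start at positions 135, 144, 230.
XhoI cuts after the first base of each site, so after positions 135, 144, 230.
Linear molecule, 3 cuts → 4 fragments:
  1–135 → 135 bp
  136–144 → 9 bp
  145–230 → 86 bp
  231–248 → 18 bp
Sorted largest to smallest: 135, 86, 18, 9 bp.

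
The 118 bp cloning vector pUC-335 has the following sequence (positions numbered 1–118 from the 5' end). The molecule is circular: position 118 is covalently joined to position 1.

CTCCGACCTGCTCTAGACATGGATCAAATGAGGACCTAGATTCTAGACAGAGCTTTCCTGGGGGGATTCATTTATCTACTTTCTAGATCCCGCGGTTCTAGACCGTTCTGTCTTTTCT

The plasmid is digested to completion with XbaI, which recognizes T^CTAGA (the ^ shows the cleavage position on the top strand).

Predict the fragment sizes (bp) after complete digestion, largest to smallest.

40, 33, 30, 15 bp

XbaI sites (TCTAGA) start at positions 12, 42, 82, 97.
XbaI cuts after the first base of each site, so after positions 12, 42, 82, 97.
Circular molecule, 4 cuts → 4 fragments:
  13–42 → 30 bp
  43–82 → 40 bp
  83–97 → 15 bp
  98–118 then 1–12 → 21 + 12 = 33 bp
Sorted largest to smallest: 40, 33, 30, 15 bp.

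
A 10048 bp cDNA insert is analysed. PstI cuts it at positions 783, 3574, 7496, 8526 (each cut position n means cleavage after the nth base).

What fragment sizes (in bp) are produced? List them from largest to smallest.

3922, 2791, 1522, 1030, 783 bp

Linear molecule, 4 cuts → 5 fragments:
  783 − 0 = 783 bp
  3574 − 783 = 2791 bp
  7496 − 3574 = 3922 bp
  8526 − 7496 = 1030 bp
  10048 − 8526 = 1522 bp
Sorted largest to smallest: 3922, 2791, 1522, 1030, 783 bp.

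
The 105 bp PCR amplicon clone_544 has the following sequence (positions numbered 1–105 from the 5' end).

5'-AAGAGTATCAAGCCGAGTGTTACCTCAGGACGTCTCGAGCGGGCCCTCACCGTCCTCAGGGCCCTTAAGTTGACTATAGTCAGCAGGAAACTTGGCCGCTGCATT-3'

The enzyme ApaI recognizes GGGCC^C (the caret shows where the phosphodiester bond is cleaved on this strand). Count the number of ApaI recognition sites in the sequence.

GGGCCC occurs starting at positions 41, 59.
ApaI cuts at 2 sites.

2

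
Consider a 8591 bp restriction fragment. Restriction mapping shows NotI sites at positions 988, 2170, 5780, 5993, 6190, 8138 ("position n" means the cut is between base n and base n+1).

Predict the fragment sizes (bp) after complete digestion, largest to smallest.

Linear molecule, 6 cuts → 7 fragments:
  988 − 0 = 988 bp
  2170 − 988 = 1182 bp
  5780 − 2170 = 3610 bp
  5993 − 5780 = 213 bp
  6190 − 5993 = 197 bp
  8138 − 6190 = 1948 bp
  8591 − 8138 = 453 bp
Sorted largest to smallest: 3610, 1948, 1182, 988, 453, 213, 197 bp.

3610, 1948, 1182, 988, 453, 213, 197 bp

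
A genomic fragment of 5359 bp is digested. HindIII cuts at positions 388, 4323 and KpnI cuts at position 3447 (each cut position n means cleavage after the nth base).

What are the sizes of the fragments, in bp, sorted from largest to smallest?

3059, 1036, 876, 388 bp

Combined cut positions (sorted): 388, 3447, 4323.
Linear molecule, 3 cuts → 4 fragments:
  388 − 0 = 388 bp
  3447 − 388 = 3059 bp
  4323 − 3447 = 876 bp
  5359 − 4323 = 1036 bp
Sorted largest to smallest: 3059, 1036, 876, 388 bp.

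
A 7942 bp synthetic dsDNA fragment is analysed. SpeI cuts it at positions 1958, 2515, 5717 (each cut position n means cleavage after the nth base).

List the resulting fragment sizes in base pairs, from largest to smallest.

Linear molecule, 3 cuts → 4 fragments:
  1958 − 0 = 1958 bp
  2515 − 1958 = 557 bp
  5717 − 2515 = 3202 bp
  7942 − 5717 = 2225 bp
Sorted largest to smallest: 3202, 2225, 1958, 557 bp.

3202, 2225, 1958, 557 bp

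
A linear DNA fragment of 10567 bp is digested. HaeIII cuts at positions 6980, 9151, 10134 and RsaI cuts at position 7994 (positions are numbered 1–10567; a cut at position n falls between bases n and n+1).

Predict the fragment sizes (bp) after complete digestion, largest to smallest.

6980, 1157, 1014, 983, 433 bp

Combined cut positions (sorted): 6980, 7994, 9151, 10134.
Linear molecule, 4 cuts → 5 fragments:
  6980 − 0 = 6980 bp
  7994 − 6980 = 1014 bp
  9151 − 7994 = 1157 bp
  10134 − 9151 = 983 bp
  10567 − 10134 = 433 bp
Sorted largest to smallest: 6980, 1157, 1014, 983, 433 bp.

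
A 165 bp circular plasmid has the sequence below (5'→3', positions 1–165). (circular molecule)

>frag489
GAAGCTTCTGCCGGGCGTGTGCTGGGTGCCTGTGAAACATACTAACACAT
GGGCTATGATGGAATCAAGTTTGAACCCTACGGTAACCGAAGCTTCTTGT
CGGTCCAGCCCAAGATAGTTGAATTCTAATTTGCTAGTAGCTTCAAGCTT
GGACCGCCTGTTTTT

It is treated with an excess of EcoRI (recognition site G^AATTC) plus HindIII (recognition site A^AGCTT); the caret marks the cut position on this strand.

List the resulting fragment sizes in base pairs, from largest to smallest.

88, 31, 24, 22 bp

The EcoRI site (GAATTC) starts at position 121.
EcoRI cuts after the first base of each site, so after position 121.
HindIII sites (AAGCTT) start at positions 2, 90, 145.
HindIII cuts after the first base of each site, so after positions 2, 90, 145.
Combined cut positions: 2, 90, 121, 145.
Circular molecule, 4 cuts → 4 fragments:
  3–90 → 88 bp
  91–121 → 31 bp
  122–145 → 24 bp
  146–165 then 1–2 → 20 + 2 = 22 bp
Sorted largest to smallest: 88, 31, 24, 22 bp.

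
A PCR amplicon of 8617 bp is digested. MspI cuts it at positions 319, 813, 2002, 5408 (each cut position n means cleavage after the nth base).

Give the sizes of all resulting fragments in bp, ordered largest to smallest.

3406, 3209, 1189, 494, 319 bp

Linear molecule, 4 cuts → 5 fragments:
  319 − 0 = 319 bp
  813 − 319 = 494 bp
  2002 − 813 = 1189 bp
  5408 − 2002 = 3406 bp
  8617 − 5408 = 3209 bp
Sorted largest to smallest: 3406, 3209, 1189, 494, 319 bp.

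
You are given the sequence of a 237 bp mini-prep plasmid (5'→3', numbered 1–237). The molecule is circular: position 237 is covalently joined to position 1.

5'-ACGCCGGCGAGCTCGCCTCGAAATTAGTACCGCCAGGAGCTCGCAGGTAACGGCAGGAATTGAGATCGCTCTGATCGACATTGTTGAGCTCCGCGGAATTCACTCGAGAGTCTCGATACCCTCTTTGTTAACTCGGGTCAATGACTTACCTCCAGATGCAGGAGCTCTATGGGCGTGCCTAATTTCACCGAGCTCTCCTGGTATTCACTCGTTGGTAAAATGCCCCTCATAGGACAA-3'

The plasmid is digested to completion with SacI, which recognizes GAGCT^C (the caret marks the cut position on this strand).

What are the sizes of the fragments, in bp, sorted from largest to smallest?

SacI sites (GAGCTC) start at positions 9, 37, 86, 162, 190.
SacI cuts after base 5 of each site (before the last base), so after positions 13, 41, 90, 166, 194.
Circular molecule, 5 cuts → 5 fragments:
  14–41 → 28 bp
  42–90 → 49 bp
  91–166 → 76 bp
  167–194 → 28 bp
  195–237 then 1–13 → 43 + 13 = 56 bp
Sorted largest to smallest: 76, 56, 49, 28, 28 bp.

76, 56, 49, 28, 28 bp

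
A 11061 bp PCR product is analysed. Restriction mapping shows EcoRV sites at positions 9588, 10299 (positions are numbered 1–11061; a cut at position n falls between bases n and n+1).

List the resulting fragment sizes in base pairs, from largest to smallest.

9588, 762, 711 bp

Linear molecule, 2 cuts → 3 fragments:
  9588 − 0 = 9588 bp
  10299 − 9588 = 711 bp
  11061 − 10299 = 762 bp
Sorted largest to smallest: 9588, 762, 711 bp.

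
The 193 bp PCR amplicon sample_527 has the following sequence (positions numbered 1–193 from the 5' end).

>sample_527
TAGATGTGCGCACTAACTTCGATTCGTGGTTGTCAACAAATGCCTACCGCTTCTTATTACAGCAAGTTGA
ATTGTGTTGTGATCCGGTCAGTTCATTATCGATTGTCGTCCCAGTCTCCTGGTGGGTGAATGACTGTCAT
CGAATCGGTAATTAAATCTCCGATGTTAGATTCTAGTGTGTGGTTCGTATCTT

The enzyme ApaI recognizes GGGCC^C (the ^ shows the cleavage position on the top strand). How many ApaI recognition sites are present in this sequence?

No occurrence of GGGCCC is present in the sequence.
ApaI does not cut: 0 sites.

0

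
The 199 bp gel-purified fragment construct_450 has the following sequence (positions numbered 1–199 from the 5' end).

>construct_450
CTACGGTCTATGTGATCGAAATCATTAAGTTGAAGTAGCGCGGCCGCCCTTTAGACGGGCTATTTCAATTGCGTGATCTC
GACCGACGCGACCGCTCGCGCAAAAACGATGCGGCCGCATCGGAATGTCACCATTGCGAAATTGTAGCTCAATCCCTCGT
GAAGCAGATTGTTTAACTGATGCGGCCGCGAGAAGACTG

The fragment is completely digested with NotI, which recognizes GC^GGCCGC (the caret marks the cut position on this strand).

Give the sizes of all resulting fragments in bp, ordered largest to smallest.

71, 71, 41, 16 bp

NotI sites (GCGGCCGC) start at positions 40, 111, 182.
NotI cuts after base 2 of each site, so after positions 41, 112, 183.
Linear molecule, 3 cuts → 4 fragments:
  1–41 → 41 bp
  42–112 → 71 bp
  113–183 → 71 bp
  184–199 → 16 bp
Sorted largest to smallest: 71, 71, 41, 16 bp.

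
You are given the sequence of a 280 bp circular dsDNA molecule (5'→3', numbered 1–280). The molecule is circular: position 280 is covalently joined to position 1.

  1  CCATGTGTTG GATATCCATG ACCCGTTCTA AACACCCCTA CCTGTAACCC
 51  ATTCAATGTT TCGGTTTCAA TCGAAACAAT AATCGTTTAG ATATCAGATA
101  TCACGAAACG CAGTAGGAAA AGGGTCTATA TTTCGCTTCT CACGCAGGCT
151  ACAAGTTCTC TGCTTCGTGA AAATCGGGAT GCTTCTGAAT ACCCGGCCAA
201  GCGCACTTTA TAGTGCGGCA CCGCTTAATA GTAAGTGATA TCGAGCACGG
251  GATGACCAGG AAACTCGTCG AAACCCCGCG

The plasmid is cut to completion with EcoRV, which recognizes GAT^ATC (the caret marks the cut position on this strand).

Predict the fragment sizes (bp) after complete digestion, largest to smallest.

140, 79, 54, 7 bp

EcoRV sites (GATATC) start at positions 11, 90, 97, 237.
EcoRV cuts after base 3 of each site, so after positions 13, 92, 99, 239.
Circular molecule, 4 cuts → 4 fragments:
  14–92 → 79 bp
  93–99 → 7 bp
  100–239 → 140 bp
  240–280 then 1–13 → 41 + 13 = 54 bp
Sorted largest to smallest: 140, 79, 54, 7 bp.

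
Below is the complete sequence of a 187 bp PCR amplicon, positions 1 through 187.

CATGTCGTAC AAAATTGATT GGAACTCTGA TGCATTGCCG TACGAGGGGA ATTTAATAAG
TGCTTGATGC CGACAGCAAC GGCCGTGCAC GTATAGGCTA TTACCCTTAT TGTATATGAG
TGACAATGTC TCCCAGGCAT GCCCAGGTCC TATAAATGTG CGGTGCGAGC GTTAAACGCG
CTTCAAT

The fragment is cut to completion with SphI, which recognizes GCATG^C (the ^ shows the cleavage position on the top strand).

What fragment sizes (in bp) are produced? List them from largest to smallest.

The SphI site (GCATGC) starts at position 137.
SphI cuts after base 5 of each site (before the last base), so after position 141.
Linear molecule, 1 cut → 2 fragments:
  1–141 → 141 bp
  142–187 → 46 bp
Sorted largest to smallest: 141, 46 bp.

141, 46 bp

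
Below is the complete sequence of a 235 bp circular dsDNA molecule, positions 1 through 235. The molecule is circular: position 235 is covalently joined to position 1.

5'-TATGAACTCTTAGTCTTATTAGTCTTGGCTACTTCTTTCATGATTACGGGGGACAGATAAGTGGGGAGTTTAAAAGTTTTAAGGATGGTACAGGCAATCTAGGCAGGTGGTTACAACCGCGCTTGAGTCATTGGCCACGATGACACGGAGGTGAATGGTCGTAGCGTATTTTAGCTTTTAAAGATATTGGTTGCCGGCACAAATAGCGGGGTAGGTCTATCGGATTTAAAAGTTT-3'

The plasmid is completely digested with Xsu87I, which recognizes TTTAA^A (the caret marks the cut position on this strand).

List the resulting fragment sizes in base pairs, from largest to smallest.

108, 79, 48 bp

Xsu87I sites (TTTAAA) start at positions 69, 177, 225.
Xsu87I cuts after base 5 of each site (before the last base), so after positions 73, 181, 229.
Circular molecule, 3 cuts → 3 fragments:
  74–181 → 108 bp
  182–229 → 48 bp
  230–235 then 1–73 → 6 + 73 = 79 bp
Sorted largest to smallest: 108, 79, 48 bp.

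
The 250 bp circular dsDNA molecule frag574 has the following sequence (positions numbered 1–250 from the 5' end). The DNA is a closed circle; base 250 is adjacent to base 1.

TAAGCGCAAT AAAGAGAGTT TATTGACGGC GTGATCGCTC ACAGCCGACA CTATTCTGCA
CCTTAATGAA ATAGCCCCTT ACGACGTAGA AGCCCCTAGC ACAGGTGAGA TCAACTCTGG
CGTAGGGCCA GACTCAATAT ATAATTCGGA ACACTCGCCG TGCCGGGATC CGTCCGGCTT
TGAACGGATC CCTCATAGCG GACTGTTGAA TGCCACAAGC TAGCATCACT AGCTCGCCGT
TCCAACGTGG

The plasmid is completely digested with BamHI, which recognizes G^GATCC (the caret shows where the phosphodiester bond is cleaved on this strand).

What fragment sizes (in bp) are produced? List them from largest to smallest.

BamHI sites (GGATCC) start at positions 166, 186.
BamHI cuts after the first base of each site, so after positions 166, 186.
Circular molecule, 2 cuts → 2 fragments:
  167–186 → 20 bp
  187–250 then 1–166 → 64 + 166 = 230 bp
Sorted largest to smallest: 230, 20 bp.

230, 20 bp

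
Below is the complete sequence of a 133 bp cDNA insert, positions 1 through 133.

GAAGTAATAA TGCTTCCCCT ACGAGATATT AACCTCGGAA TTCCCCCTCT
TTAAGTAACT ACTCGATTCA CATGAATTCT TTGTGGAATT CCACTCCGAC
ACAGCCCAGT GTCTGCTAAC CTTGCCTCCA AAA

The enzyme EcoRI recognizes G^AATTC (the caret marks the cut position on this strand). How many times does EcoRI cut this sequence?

GAATTC occurs starting at positions 38, 74, 86.
EcoRI cuts at 3 sites.

3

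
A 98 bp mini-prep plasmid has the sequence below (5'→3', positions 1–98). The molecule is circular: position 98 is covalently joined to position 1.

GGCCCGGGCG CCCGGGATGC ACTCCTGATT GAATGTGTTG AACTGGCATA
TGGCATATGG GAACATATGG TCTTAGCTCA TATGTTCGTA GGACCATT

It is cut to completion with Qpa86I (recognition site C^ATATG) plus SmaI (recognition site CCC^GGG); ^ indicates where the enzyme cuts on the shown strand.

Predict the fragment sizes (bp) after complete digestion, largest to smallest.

Qpa86I sites (CATATG) start at positions 47, 54, 64, 79.
Qpa86I cuts after the first base of each site, so after positions 47, 54, 64, 79.
SmaI sites (CCCGGG) start at positions 3, 11.
SmaI cuts after base 3 of each site, so after positions 5, 13.
Combined cut positions: 5, 13, 47, 54, 64, 79.
Circular molecule, 6 cuts → 6 fragments:
  6–13 → 8 bp
  14–47 → 34 bp
  48–54 → 7 bp
  55–64 → 10 bp
  65–79 → 15 bp
  80–98 then 1–5 → 19 + 5 = 24 bp
Sorted largest to smallest: 34, 24, 15, 10, 8, 7 bp.

34, 24, 15, 10, 8, 7 bp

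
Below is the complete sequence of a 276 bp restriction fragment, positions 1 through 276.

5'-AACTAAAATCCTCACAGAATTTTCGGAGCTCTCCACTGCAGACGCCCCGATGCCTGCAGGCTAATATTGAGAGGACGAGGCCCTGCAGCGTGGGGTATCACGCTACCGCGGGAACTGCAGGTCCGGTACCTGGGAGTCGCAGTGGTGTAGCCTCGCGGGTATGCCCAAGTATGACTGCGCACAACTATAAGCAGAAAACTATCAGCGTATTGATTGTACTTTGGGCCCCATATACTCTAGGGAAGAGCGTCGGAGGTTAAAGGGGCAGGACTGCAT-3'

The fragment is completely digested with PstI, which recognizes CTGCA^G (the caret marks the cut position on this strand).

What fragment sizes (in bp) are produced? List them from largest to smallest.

157, 40, 32, 29, 18 bp

PstI sites (CTGCAG) start at positions 36, 54, 83, 115.
PstI cuts after base 5 of each site (before the last base), so after positions 40, 58, 87, 119.
Linear molecule, 4 cuts → 5 fragments:
  1–40 → 40 bp
  41–58 → 18 bp
  59–87 → 29 bp
  88–119 → 32 bp
  120–276 → 157 bp
Sorted largest to smallest: 157, 40, 32, 29, 18 bp.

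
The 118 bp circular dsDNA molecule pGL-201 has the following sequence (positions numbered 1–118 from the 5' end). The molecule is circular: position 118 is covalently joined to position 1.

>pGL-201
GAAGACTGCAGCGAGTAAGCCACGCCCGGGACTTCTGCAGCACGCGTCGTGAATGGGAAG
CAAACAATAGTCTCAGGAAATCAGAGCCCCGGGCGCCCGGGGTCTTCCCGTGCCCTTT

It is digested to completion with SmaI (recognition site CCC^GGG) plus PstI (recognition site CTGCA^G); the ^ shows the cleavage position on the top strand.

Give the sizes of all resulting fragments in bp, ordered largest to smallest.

SmaI sites (CCCGGG) start at positions 25, 88, 96.
SmaI cuts after base 3 of each site, so after positions 27, 90, 98.
PstI sites (CTGCAG) start at positions 6, 35.
PstI cuts after base 5 of each site (before the last base), so after positions 10, 39.
Combined cut positions: 10, 27, 39, 90, 98.
Circular molecule, 5 cuts → 5 fragments:
  11–27 → 17 bp
  28–39 → 12 bp
  40–90 → 51 bp
  91–98 → 8 bp
  99–118 then 1–10 → 20 + 10 = 30 bp
Sorted largest to smallest: 51, 30, 17, 12, 8 bp.

51, 30, 17, 12, 8 bp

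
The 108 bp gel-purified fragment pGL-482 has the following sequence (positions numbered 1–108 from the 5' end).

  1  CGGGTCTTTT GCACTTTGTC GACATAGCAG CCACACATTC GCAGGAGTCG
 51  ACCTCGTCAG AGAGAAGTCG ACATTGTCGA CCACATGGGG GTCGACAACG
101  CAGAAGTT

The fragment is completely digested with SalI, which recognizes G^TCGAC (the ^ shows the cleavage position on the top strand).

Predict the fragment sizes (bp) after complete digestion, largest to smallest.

29, 20, 18, 17, 15, 9 bp

SalI sites (GTCGAC) start at positions 18, 47, 67, 76, 91.
SalI cuts after the first base of each site, so after positions 18, 47, 67, 76, 91.
Linear molecule, 5 cuts → 6 fragments:
  1–18 → 18 bp
  19–47 → 29 bp
  48–67 → 20 bp
  68–76 → 9 bp
  77–91 → 15 bp
  92–108 → 17 bp
Sorted largest to smallest: 29, 20, 18, 17, 15, 9 bp.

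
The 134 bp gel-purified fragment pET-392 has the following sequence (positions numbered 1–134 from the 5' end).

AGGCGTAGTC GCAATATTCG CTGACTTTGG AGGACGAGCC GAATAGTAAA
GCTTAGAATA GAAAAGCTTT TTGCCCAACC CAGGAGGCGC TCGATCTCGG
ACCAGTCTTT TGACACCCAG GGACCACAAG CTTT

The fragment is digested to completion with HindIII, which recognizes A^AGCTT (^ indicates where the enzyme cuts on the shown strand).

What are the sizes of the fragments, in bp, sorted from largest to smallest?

HindIII sites (AAGCTT) start at positions 49, 64, 128.
HindIII cuts after the first base of each site, so after positions 49, 64, 128.
Linear molecule, 3 cuts → 4 fragments:
  1–49 → 49 bp
  50–64 → 15 bp
  65–128 → 64 bp
  129–134 → 6 bp
Sorted largest to smallest: 64, 49, 15, 6 bp.

64, 49, 15, 6 bp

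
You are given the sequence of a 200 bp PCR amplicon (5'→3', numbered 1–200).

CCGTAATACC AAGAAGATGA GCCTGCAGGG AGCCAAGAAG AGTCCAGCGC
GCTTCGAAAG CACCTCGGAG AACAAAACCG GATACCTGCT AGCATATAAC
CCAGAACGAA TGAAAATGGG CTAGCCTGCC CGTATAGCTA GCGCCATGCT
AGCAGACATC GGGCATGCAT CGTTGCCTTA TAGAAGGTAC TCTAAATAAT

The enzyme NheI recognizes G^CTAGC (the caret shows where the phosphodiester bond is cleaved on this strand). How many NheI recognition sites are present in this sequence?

4

GCTAGC occurs starting at positions 88, 120, 137, 148.
NheI cuts at 4 sites.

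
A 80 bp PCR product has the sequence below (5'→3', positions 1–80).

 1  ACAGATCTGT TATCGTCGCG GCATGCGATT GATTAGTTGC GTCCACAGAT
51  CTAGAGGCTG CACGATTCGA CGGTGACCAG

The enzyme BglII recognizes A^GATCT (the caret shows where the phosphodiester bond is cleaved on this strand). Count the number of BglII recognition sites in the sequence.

AGATCT occurs starting at positions 3, 47.
BglII cuts at 2 sites.

2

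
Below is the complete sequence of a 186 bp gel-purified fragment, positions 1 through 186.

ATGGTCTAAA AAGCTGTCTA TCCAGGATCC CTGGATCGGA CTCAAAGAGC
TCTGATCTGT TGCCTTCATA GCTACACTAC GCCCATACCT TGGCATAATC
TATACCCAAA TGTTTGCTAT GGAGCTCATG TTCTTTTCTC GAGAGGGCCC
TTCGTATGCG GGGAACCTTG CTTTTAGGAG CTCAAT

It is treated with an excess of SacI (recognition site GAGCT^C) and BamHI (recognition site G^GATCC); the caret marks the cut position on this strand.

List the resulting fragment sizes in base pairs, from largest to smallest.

75, 56, 26, 25, 4 bp

SacI sites (GAGCTC) start at positions 47, 122, 178.
SacI cuts after base 5 of each site (before the last base), so after positions 51, 126, 182.
The BamHI site (GGATCC) starts at position 25.
BamHI cuts after the first base of each site, so after position 25.
Combined cut positions: 25, 51, 126, 182.
Linear molecule, 4 cuts → 5 fragments:
  1–25 → 25 bp
  26–51 → 26 bp
  52–126 → 75 bp
  127–182 → 56 bp
  183–186 → 4 bp
Sorted largest to smallest: 75, 56, 26, 25, 4 bp.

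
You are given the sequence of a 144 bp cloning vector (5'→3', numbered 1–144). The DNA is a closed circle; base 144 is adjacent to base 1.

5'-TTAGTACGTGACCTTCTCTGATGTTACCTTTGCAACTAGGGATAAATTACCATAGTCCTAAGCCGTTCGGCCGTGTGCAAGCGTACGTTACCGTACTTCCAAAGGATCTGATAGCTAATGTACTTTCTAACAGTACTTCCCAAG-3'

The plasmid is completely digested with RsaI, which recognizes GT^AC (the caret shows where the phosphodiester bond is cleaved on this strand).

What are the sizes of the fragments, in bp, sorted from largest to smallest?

79, 27, 15, 13, 10 bp

RsaI sites (GTAC) start at positions 4, 83, 93, 120, 133.
RsaI cuts after base 2 of each site, so after positions 5, 84, 94, 121, 134.
Circular molecule, 5 cuts → 5 fragments:
  6–84 → 79 bp
  85–94 → 10 bp
  95–121 → 27 bp
  122–134 → 13 bp
  135–144 then 1–5 → 10 + 5 = 15 bp
Sorted largest to smallest: 79, 27, 15, 13, 10 bp.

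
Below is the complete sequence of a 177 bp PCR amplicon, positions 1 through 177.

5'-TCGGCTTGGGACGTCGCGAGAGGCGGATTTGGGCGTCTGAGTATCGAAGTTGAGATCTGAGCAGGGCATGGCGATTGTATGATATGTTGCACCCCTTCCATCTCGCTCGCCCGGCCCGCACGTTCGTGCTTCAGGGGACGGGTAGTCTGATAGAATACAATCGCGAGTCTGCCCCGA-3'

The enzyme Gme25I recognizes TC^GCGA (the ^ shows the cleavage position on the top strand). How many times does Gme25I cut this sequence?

2

TCGCGA occurs starting at positions 14, 161.
Gme25I cuts at 2 sites.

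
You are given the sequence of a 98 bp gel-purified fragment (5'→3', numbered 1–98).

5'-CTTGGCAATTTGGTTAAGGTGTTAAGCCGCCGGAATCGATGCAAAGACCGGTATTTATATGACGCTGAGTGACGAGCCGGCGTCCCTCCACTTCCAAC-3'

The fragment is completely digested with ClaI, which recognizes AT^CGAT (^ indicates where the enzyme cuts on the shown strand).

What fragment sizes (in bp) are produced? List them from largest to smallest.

The ClaI site (ATCGAT) starts at position 35.
ClaI cuts after base 2 of each site, so after position 36.
Linear molecule, 1 cut → 2 fragments:
  1–36 → 36 bp
  37–98 → 62 bp
Sorted largest to smallest: 62, 36 bp.

62, 36 bp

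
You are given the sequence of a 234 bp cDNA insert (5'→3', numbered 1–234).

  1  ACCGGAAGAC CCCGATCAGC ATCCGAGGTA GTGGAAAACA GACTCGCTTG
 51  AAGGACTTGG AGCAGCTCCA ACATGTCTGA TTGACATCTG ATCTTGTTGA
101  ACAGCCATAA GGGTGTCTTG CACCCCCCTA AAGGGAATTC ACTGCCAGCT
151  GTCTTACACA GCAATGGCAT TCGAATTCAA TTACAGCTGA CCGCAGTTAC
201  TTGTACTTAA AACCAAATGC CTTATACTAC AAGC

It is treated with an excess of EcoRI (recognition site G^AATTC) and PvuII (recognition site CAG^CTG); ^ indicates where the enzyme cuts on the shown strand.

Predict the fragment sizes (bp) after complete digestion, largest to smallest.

135, 48, 25, 13, 13 bp

EcoRI sites (GAATTC) start at positions 135, 173.
EcoRI cuts after the first base of each site, so after positions 135, 173.
PvuII sites (CAGCTG) start at positions 146, 184.
PvuII cuts after base 3 of each site, so after positions 148, 186.
Combined cut positions: 135, 148, 173, 186.
Linear molecule, 4 cuts → 5 fragments:
  1–135 → 135 bp
  136–148 → 13 bp
  149–173 → 25 bp
  174–186 → 13 bp
  187–234 → 48 bp
Sorted largest to smallest: 135, 48, 25, 13, 13 bp.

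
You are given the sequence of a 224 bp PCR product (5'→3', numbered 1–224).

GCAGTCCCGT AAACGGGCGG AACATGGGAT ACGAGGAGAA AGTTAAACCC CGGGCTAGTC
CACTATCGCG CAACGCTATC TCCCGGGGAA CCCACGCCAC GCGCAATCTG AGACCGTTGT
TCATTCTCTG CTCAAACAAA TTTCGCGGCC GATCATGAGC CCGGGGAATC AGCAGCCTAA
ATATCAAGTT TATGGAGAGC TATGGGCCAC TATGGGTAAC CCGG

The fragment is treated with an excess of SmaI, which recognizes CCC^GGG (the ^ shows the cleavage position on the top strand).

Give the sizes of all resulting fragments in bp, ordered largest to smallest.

78, 62, 51, 33 bp

SmaI sites (CCCGGG) start at positions 49, 82, 160.
SmaI cuts after base 3 of each site, so after positions 51, 84, 162.
Linear molecule, 3 cuts → 4 fragments:
  1–51 → 51 bp
  52–84 → 33 bp
  85–162 → 78 bp
  163–224 → 62 bp
Sorted largest to smallest: 78, 62, 51, 33 bp.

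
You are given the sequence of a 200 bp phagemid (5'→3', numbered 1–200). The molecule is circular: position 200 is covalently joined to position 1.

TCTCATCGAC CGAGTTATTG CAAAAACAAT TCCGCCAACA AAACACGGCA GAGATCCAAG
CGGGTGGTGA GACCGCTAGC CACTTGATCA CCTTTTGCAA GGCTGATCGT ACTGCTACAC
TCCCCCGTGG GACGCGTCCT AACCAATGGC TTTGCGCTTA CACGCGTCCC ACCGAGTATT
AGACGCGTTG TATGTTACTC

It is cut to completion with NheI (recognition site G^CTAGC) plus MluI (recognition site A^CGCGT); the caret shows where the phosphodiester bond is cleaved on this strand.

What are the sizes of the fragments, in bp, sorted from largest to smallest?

92, 57, 30, 21 bp

The NheI site (GCTAGC) starts at position 75.
NheI cuts after the first base of each site, so after position 75.
MluI sites (ACGCGT) start at positions 132, 162, 183.
MluI cuts after the first base of each site, so after positions 132, 162, 183.
Combined cut positions: 75, 132, 162, 183.
Circular molecule, 4 cuts → 4 fragments:
  76–132 → 57 bp
  133–162 → 30 bp
  163–183 → 21 bp
  184–200 then 1–75 → 17 + 75 = 92 bp
Sorted largest to smallest: 92, 57, 30, 21 bp.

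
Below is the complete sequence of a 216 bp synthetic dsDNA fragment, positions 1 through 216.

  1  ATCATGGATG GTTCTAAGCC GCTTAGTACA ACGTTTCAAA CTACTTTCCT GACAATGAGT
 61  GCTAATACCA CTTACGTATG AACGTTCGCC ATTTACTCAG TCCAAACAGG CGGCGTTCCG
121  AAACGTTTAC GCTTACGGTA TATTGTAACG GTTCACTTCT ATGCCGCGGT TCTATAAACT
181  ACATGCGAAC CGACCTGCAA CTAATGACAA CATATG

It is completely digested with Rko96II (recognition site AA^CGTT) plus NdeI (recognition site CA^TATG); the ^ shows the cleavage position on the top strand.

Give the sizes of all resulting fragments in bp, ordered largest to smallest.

Rko96II sites (AACGTT) start at positions 30, 81, 122.
Rko96II cuts after base 2 of each site, so after positions 31, 82, 123.
The NdeI site (CATATG) starts at position 211.
NdeI cuts after base 2 of each site, so after position 212.
Combined cut positions: 31, 82, 123, 212.
Linear molecule, 4 cuts → 5 fragments:
  1–31 → 31 bp
  32–82 → 51 bp
  83–123 → 41 bp
  124–212 → 89 bp
  213–216 → 4 bp
Sorted largest to smallest: 89, 51, 41, 31, 4 bp.

89, 51, 41, 31, 4 bp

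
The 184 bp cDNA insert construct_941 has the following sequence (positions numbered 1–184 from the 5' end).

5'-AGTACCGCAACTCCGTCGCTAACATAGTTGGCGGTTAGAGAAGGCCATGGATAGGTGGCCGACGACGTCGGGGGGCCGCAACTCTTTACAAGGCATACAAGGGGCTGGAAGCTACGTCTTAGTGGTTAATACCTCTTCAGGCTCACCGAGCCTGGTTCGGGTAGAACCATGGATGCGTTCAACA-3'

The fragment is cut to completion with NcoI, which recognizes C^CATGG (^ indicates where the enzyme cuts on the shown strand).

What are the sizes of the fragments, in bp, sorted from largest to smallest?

122, 45, 17 bp

NcoI sites (CCATGG) start at positions 45, 167.
NcoI cuts after the first base of each site, so after positions 45, 167.
Linear molecule, 2 cuts → 3 fragments:
  1–45 → 45 bp
  46–167 → 122 bp
  168–184 → 17 bp
Sorted largest to smallest: 122, 45, 17 bp.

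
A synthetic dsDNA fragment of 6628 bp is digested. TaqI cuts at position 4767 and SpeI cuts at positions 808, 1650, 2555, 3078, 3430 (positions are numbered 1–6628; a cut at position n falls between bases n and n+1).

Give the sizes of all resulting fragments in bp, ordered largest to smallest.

1861, 1337, 905, 842, 808, 523, 352 bp

Combined cut positions (sorted): 808, 1650, 2555, 3078, 3430, 4767.
Linear molecule, 6 cuts → 7 fragments:
  808 − 0 = 808 bp
  1650 − 808 = 842 bp
  2555 − 1650 = 905 bp
  3078 − 2555 = 523 bp
  3430 − 3078 = 352 bp
  4767 − 3430 = 1337 bp
  6628 − 4767 = 1861 bp
Sorted largest to smallest: 1861, 1337, 905, 842, 808, 523, 352 bp.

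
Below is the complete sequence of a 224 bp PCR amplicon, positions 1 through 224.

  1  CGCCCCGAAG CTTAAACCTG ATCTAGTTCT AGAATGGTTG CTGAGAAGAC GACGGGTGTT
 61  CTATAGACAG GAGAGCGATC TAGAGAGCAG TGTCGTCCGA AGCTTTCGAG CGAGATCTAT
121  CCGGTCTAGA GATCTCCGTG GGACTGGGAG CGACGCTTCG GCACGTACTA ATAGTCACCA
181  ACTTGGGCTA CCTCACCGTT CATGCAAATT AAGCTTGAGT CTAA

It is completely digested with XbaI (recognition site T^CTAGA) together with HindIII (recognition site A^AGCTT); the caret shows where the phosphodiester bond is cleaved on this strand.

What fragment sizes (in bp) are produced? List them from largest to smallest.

XbaI sites (TCTAGA) start at positions 28, 79, 125.
XbaI cuts after the first base of each site, so after positions 28, 79, 125.
HindIII sites (AAGCTT) start at positions 8, 100, 211.
HindIII cuts after the first base of each site, so after positions 8, 100, 211.
Combined cut positions: 8, 28, 79, 100, 125, 211.
Linear molecule, 6 cuts → 7 fragments:
  1–8 → 8 bp
  9–28 → 20 bp
  29–79 → 51 bp
  80–100 → 21 bp
  101–125 → 25 bp
  126–211 → 86 bp
  212–224 → 13 bp
Sorted largest to smallest: 86, 51, 25, 21, 20, 13, 8 bp.

86, 51, 25, 21, 20, 13, 8 bp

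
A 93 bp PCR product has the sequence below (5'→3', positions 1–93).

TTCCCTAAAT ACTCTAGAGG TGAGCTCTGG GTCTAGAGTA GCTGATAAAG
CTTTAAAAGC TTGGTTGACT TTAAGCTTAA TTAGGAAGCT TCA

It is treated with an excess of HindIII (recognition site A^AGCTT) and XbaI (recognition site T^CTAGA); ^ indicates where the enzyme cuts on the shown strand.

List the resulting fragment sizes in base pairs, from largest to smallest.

19, 16, 16, 13, 13, 9, 7 bp

HindIII sites (AAGCTT) start at positions 48, 57, 73, 86.
HindIII cuts after the first base of each site, so after positions 48, 57, 73, 86.
XbaI sites (TCTAGA) start at positions 13, 32.
XbaI cuts after the first base of each site, so after positions 13, 32.
Combined cut positions: 13, 32, 48, 57, 73, 86.
Linear molecule, 6 cuts → 7 fragments:
  1–13 → 13 bp
  14–32 → 19 bp
  33–48 → 16 bp
  49–57 → 9 bp
  58–73 → 16 bp
  74–86 → 13 bp
  87–93 → 7 bp
Sorted largest to smallest: 19, 16, 16, 13, 13, 9, 7 bp.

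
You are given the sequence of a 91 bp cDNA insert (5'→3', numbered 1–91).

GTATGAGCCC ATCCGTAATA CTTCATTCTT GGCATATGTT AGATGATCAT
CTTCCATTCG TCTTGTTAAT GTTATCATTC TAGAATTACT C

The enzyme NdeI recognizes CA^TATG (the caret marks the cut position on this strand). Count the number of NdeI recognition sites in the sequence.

CATATG occurs starting at position 33.
NdeI cuts at 1 site.

1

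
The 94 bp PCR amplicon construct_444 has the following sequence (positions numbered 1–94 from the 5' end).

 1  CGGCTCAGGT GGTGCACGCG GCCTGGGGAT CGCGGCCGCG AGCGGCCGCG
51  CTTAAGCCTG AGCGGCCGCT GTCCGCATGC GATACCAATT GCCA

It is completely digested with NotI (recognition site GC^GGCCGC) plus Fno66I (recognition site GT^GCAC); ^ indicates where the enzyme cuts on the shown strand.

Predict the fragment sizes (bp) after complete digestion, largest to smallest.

31, 20, 20, 13, 10 bp

NotI sites (GCGGCCGC) start at positions 32, 42, 62.
NotI cuts after base 2 of each site, so after positions 33, 43, 63.
The Fno66I site (GTGCAC) starts at position 12.
Fno66I cuts after base 2 of each site, so after position 13.
Combined cut positions: 13, 33, 43, 63.
Linear molecule, 4 cuts → 5 fragments:
  1–13 → 13 bp
  14–33 → 20 bp
  34–43 → 10 bp
  44–63 → 20 bp
  64–94 → 31 bp
Sorted largest to smallest: 31, 20, 20, 13, 10 bp.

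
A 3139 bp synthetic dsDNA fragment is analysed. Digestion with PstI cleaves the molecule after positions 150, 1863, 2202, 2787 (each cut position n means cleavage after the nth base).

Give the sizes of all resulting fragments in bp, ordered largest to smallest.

1713, 585, 352, 339, 150 bp

Linear molecule, 4 cuts → 5 fragments:
  150 − 0 = 150 bp
  1863 − 150 = 1713 bp
  2202 − 1863 = 339 bp
  2787 − 2202 = 585 bp
  3139 − 2787 = 352 bp
Sorted largest to smallest: 1713, 585, 352, 339, 150 bp.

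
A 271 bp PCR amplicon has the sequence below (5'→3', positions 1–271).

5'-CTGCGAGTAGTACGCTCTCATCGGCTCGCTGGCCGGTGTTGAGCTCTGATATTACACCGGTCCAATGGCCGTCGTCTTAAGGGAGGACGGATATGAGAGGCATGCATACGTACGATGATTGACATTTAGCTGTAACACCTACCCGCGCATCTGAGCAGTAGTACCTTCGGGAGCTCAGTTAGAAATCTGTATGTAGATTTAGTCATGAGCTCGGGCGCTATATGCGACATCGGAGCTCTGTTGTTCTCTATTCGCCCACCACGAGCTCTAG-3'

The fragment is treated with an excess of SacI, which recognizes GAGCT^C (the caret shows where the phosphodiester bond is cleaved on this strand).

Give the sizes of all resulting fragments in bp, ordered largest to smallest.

SacI sites (GAGCTC) start at positions 41, 171, 207, 233, 263.
SacI cuts after base 5 of each site (before the last base), so after positions 45, 175, 211, 237, 267.
Linear molecule, 5 cuts → 6 fragments:
  1–45 → 45 bp
  46–175 → 130 bp
  176–211 → 36 bp
  212–237 → 26 bp
  238–267 → 30 bp
  268–271 → 4 bp
Sorted largest to smallest: 130, 45, 36, 30, 26, 4 bp.

130, 45, 36, 30, 26, 4 bp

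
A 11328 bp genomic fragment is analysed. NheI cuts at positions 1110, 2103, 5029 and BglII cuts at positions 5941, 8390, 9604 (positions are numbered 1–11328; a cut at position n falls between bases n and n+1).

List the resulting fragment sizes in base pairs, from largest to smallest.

Combined cut positions (sorted): 1110, 2103, 5029, 5941, 8390, 9604.
Linear molecule, 6 cuts → 7 fragments:
  1110 − 0 = 1110 bp
  2103 − 1110 = 993 bp
  5029 − 2103 = 2926 bp
  5941 − 5029 = 912 bp
  8390 − 5941 = 2449 bp
  9604 − 8390 = 1214 bp
  11328 − 9604 = 1724 bp
Sorted largest to smallest: 2926, 2449, 1724, 1214, 1110, 993, 912 bp.

2926, 2449, 1724, 1214, 1110, 993, 912 bp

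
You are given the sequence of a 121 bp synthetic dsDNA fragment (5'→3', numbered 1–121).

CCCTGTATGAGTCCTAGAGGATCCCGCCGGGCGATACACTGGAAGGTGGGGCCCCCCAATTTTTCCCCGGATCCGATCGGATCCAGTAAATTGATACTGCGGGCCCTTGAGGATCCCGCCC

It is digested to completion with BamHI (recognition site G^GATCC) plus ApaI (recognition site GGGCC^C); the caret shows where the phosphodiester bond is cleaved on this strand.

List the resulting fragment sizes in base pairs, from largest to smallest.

BamHI sites (GGATCC) start at positions 19, 69, 79, 111.
BamHI cuts after the first base of each site, so after positions 19, 69, 79, 111.
ApaI sites (GGGCCC) start at positions 49, 101.
ApaI cuts after base 5 of each site (before the last base), so after positions 53, 105.
Combined cut positions: 19, 53, 69, 79, 105, 111.
Linear molecule, 6 cuts → 7 fragments:
  1–19 → 19 bp
  20–53 → 34 bp
  54–69 → 16 bp
  70–79 → 10 bp
  80–105 → 26 bp
  106–111 → 6 bp
  112–121 → 10 bp
Sorted largest to smallest: 34, 26, 19, 16, 10, 10, 6 bp.

34, 26, 19, 16, 10, 10, 6 bp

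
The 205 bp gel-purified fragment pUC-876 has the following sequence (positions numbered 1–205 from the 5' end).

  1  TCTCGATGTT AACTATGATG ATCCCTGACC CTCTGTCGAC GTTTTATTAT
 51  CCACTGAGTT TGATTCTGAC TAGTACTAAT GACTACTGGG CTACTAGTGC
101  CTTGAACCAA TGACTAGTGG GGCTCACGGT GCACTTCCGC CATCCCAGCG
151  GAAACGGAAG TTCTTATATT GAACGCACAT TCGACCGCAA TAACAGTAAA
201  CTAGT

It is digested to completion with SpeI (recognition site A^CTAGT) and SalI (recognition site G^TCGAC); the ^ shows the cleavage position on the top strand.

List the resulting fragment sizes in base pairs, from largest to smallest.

87, 35, 34, 24, 20, 5 bp

SpeI sites (ACTAGT) start at positions 69, 93, 113, 200.
SpeI cuts after the first base of each site, so after positions 69, 93, 113, 200.
The SalI site (GTCGAC) starts at position 35.
SalI cuts after the first base of each site, so after position 35.
Combined cut positions: 35, 69, 93, 113, 200.
Linear molecule, 5 cuts → 6 fragments:
  1–35 → 35 bp
  36–69 → 34 bp
  70–93 → 24 bp
  94–113 → 20 bp
  114–200 → 87 bp
  201–205 → 5 bp
Sorted largest to smallest: 87, 35, 34, 24, 20, 5 bp.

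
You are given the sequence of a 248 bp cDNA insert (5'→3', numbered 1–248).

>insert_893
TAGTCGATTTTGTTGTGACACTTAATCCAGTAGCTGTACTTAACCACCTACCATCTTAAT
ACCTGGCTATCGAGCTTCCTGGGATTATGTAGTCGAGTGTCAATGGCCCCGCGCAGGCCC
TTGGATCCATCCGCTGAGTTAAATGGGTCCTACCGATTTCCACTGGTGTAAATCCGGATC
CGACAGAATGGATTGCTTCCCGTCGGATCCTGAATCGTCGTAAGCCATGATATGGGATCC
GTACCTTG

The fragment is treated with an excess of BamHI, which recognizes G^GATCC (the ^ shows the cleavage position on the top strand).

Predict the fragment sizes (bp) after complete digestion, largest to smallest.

123, 53, 30, 29, 13 bp

BamHI sites (GGATCC) start at positions 123, 176, 205, 235.
BamHI cuts after the first base of each site, so after positions 123, 176, 205, 235.
Linear molecule, 4 cuts → 5 fragments:
  1–123 → 123 bp
  124–176 → 53 bp
  177–205 → 29 bp
  206–235 → 30 bp
  236–248 → 13 bp
Sorted largest to smallest: 123, 53, 30, 29, 13 bp.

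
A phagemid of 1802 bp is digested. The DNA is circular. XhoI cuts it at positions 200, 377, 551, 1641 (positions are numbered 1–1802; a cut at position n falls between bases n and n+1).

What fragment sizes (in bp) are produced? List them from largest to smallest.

Circular molecule, 4 cuts → 4 fragments:
  377 − 200 = 177 bp
  551 − 377 = 174 bp
  1641 − 551 = 1090 bp
  wrap: 1802 − 1641 + 200 = 361 bp
Sorted largest to smallest: 1090, 361, 177, 174 bp.

1090, 361, 177, 174 bp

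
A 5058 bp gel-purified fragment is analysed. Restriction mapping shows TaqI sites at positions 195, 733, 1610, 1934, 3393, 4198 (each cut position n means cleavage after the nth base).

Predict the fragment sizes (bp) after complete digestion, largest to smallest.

Linear molecule, 6 cuts → 7 fragments:
  195 − 0 = 195 bp
  733 − 195 = 538 bp
  1610 − 733 = 877 bp
  1934 − 1610 = 324 bp
  3393 − 1934 = 1459 bp
  4198 − 3393 = 805 bp
  5058 − 4198 = 860 bp
Sorted largest to smallest: 1459, 877, 860, 805, 538, 324, 195 bp.

1459, 877, 860, 805, 538, 324, 195 bp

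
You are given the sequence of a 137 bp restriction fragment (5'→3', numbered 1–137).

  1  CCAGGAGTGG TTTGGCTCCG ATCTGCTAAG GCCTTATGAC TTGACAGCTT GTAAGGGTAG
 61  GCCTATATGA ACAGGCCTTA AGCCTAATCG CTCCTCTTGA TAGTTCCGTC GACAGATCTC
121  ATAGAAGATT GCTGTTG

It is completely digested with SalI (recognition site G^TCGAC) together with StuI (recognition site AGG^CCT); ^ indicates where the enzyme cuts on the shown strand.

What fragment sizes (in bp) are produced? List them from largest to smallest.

The SalI site (GTCGAC) starts at position 108.
SalI cuts after the first base of each site, so after position 108.
StuI sites (AGGCCT) start at positions 29, 59, 73.
StuI cuts after base 3 of each site, so after positions 31, 61, 75.
Combined cut positions: 31, 61, 75, 108.
Linear molecule, 4 cuts → 5 fragments:
  1–31 → 31 bp
  32–61 → 30 bp
  62–75 → 14 bp
  76–108 → 33 bp
  109–137 → 29 bp
Sorted largest to smallest: 33, 31, 30, 29, 14 bp.

33, 31, 30, 29, 14 bp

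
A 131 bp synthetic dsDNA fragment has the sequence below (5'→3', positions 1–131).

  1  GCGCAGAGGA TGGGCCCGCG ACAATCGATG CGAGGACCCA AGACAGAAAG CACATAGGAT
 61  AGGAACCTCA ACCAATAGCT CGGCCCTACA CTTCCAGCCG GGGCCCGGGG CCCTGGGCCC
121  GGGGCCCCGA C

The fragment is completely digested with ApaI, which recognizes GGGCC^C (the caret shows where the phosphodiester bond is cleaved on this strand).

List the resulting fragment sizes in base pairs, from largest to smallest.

89, 16, 7, 7, 7, 5 bp

ApaI sites (GGGCCC) start at positions 12, 101, 108, 115, 122.
ApaI cuts after base 5 of each site (before the last base), so after positions 16, 105, 112, 119, 126.
Linear molecule, 5 cuts → 6 fragments:
  1–16 → 16 bp
  17–105 → 89 bp
  106–112 → 7 bp
  113–119 → 7 bp
  120–126 → 7 bp
  127–131 → 5 bp
Sorted largest to smallest: 89, 16, 7, 7, 7, 5 bp.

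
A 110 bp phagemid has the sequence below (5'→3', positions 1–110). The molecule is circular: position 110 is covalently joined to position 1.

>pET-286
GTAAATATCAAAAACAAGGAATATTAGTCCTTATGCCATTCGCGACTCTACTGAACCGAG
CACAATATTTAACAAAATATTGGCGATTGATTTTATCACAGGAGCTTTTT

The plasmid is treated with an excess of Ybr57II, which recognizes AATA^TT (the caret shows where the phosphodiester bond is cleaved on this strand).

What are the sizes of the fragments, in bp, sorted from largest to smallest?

54, 44, 12 bp

Ybr57II sites (AATATT) start at positions 20, 64, 76.
Ybr57II cuts after base 4 of each site, so after positions 23, 67, 79.
Circular molecule, 3 cuts → 3 fragments:
  24–67 → 44 bp
  68–79 → 12 bp
  80–110 then 1–23 → 31 + 23 = 54 bp
Sorted largest to smallest: 54, 44, 12 bp.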